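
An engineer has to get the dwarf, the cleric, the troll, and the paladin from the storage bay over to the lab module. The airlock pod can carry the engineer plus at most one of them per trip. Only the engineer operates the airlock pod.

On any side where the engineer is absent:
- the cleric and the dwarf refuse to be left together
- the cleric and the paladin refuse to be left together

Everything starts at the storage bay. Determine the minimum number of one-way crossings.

9

Counting alone: the engineer can take at most 1 across per trip to the lab module, so moving all 4 needs at least 4 loaded trips out, with a return between consecutive ones — at least 7 crossings.
The safety rule pushes this higher. Following every safe sequence of crossings, the most of the 4 that can be at the lab module as the airlock pod arrives there on crossing 7 is 3 — never all 4.
So no plan with fewer than 9 crossings exists, and this one achieves 9:
1. Engineer goes to the lab module with the cleric.  [the storage bay: the dwarf, the paladin, the troll | the lab module: the cleric]
2. Engineer goes back to the storage bay alone.  [the storage bay: the dwarf, the paladin, the troll | the lab module: the cleric]
3. Engineer goes to the lab module with the dwarf.  [the storage bay: the paladin, the troll | the lab module: the cleric, the dwarf]
4. Engineer goes back to the storage bay with the cleric.  [the storage bay: the cleric, the paladin, the troll | the lab module: the dwarf]
5. Engineer goes to the lab module with the paladin.  [the storage bay: the cleric, the troll | the lab module: the dwarf, the paladin]
6. Engineer goes back to the storage bay alone.  [the storage bay: the cleric, the troll | the lab module: the dwarf, the paladin]
7. Engineer goes to the lab module with the troll.  [the storage bay: the cleric | the lab module: the dwarf, the paladin, the troll]
8. Engineer goes back to the storage bay alone.  [the storage bay: the cleric | the lab module: the dwarf, the paladin, the troll]
9. Engineer goes to the lab module with the cleric.  [the storage bay: — | the lab module: the cleric, the dwarf, the paladin, the troll]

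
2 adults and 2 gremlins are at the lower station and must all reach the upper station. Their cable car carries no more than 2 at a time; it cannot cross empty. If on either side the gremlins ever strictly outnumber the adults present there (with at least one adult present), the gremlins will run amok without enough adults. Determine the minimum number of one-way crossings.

Counting alone: each trip to the upper station takes at most 2 across and each return brings at least 1 back, so after t trips out (and t−1 returns) at most 2t − (t−1) of the 4 are across; that first reaches 4 at t = 3, so at least 5 crossings are needed.
The plan below uses exactly 5 crossings, so it is optimal:
1. 2 gremlins → the upper station.  (the lower station: 2A 0G; the upper station: 0A 2G)
2. 1 gremlin ← the lower station.  (the lower station: 2A 1G; the upper station: 0A 1G)
3. 2 adults → the upper station.  (the lower station: 0A 1G; the upper station: 2A 1G)
4. 1 gremlin ← the lower station.  (the lower station: 0A 2G; the upper station: 2A 0G)
5. 2 gremlins → the upper station.  (the lower station: 0A 0G; the upper station: 2A 2G)

5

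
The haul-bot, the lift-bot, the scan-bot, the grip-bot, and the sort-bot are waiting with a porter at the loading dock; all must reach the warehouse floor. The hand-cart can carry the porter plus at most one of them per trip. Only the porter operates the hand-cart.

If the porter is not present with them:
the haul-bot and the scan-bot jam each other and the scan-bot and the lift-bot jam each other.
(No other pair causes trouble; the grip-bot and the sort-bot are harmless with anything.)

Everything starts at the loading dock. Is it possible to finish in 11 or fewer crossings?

Yes — this plan uses 11 crossings (≤ 11):
1. Porter goes to the warehouse floor with the scan-bot.
2. Porter goes back to the loading dock alone.
3. Porter goes to the warehouse floor with the haul-bot.
4. Porter goes back to the loading dock with the scan-bot.
5. Porter goes to the warehouse floor with the lift-bot.
6. Porter goes back to the loading dock alone.
7. Porter goes to the warehouse floor with the grip-bot.
8. Porter goes back to the loading dock alone.
9. Porter goes to the warehouse floor with the sort-bot.
10. Porter goes back to the loading dock alone.
11. Porter goes to the warehouse floor with the scan-bot.

Yes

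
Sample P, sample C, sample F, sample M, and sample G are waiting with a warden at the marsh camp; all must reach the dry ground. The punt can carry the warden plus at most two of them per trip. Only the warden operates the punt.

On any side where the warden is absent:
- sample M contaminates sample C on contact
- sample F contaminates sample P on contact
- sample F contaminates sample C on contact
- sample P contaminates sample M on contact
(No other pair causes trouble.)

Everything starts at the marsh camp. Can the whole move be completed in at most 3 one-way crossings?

Counting alone: the warden can take at most 2 across per trip to the dry ground, so moving all 5 needs at least 3 loaded trips out, with a return between consecutive ones — at least 5 crossings.
Since 3 < 5, 3 crossings cannot be enough. (The shortest complete plan in fact takes 5:)
1. Warden goes to the dry ground with sample C and sample P.  [the marsh camp: sample F, sample G, sample M | the dry ground: sample C, sample P]
2. Warden goes back to the marsh camp alone.  [the marsh camp: sample F, sample G, sample M | the dry ground: sample C, sample P]
3. Warden goes to the dry ground with sample G.  [the marsh camp: sample F, sample M | the dry ground: sample C, sample G, sample P]
4. Warden goes back to the marsh camp alone.  [the marsh camp: sample F, sample M | the dry ground: sample C, sample G, sample P]
5. Warden goes to the dry ground with sample F and sample M.  [the marsh camp: — | the dry ground: sample C, sample F, sample G, sample M, sample P]

No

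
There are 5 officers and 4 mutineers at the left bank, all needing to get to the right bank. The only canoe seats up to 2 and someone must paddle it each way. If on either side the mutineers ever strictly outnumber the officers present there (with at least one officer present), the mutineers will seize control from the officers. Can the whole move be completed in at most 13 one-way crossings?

No

Counting alone: each trip to the right bank takes at most 2 across and each return brings at least 1 back, so after t trips out (and t−1 returns) at most 2t − (t−1) of the 9 are across; that first reaches 9 at t = 8, so at least 15 crossings are needed.
Since 13 < 15, 13 crossings cannot be enough. (The shortest complete plan in fact takes 15:)
1. 2 mutineers → the right bank.  (the left bank: 5O 2M; the right bank: 0O 2M)
2. 1 mutineer ← the left bank.  (the left bank: 5O 3M; the right bank: 0O 1M)
3. 2 mutineers → the right bank.  (the left bank: 5O 1M; the right bank: 0O 3M)
4. 1 mutineer ← the left bank.  (the left bank: 5O 2M; the right bank: 0O 2M)
5. 2 officers → the right bank.  (the left bank: 3O 2M; the right bank: 2O 2M)
6. 1 mutineer ← the left bank.  (the left bank: 3O 3M; the right bank: 2O 1M)
7. 1 officer and 1 mutineer → the right bank.  (the left bank: 2O 2M; the right bank: 3O 2M)
8. 1 officer ← the left bank.  (the left bank: 3O 2M; the right bank: 2O 2M)
9. 1 officer and 1 mutineer → the right bank.  (the left bank: 2O 1M; the right bank: 3O 3M)
10. 1 mutineer ← the left bank.  (the left bank: 2O 2M; the right bank: 3O 2M)
11. 1 officer and 1 mutineer → the right bank.  (the left bank: 1O 1M; the right bank: 4O 3M)
12. 1 officer ← the left bank.  (the left bank: 2O 1M; the right bank: 3O 3M)
13. 1 officer and 1 mutineer → the right bank.  (the left bank: 1O 0M; the right bank: 4O 4M)
14. 1 mutineer ← the left bank.  (the left bank: 1O 1M; the right bank: 4O 3M)
15. 1 officer and 1 mutineer → the right bank.  (the left bank: 0O 0M; the right bank: 5O 4M)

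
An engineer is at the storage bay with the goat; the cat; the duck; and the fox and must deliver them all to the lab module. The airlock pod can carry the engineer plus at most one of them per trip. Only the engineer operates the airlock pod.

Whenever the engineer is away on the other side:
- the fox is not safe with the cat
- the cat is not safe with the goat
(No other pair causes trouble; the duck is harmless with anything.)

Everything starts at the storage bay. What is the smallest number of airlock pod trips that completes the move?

Counting alone: the engineer can take at most 1 across per trip to the lab module, so moving all 4 needs at least 4 loaded trips out, with a return between consecutive ones — at least 7 crossings.
The safety rule pushes this higher. Following every safe sequence of crossings, the most of the 4 that can be at the lab module as the airlock pod arrives there on crossing 7 is 3 — never all 4.
So no plan with fewer than 9 crossings exists, and this one achieves 9:
1. Engineer goes to the lab module with the cat.
2. Engineer goes back to the storage bay alone.
3. Engineer goes to the lab module with the goat.
4. Engineer goes back to the storage bay with the cat.
5. Engineer goes to the lab module with the fox.
6. Engineer goes back to the storage bay alone.
7. Engineer goes to the lab module with the duck.
8. Engineer goes back to the storage bay alone.
9. Engineer goes to the lab module with the cat.

9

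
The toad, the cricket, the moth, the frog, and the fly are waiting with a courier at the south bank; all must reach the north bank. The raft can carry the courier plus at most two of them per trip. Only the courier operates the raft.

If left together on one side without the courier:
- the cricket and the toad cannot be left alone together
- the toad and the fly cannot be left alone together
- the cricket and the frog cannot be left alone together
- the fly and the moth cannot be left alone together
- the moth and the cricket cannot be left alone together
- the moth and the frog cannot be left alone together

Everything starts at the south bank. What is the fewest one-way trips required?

impossible

Whatever the first load, the items left behind include a forbidden pair without the courier. No opening move is safe, so no plan exists.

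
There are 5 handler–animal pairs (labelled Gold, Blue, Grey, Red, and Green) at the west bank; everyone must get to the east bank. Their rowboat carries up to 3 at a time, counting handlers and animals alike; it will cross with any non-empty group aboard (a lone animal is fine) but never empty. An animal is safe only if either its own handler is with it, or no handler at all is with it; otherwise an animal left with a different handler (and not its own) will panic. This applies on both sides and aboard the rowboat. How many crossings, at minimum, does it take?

Counting alone: each trip to the east bank takes at most 3 across and each return brings at least 1 back, so after t trips out (and t−1 returns) at most 3t − (t−1) of the 10 are across; that first reaches 10 at t = 5, so at least 9 crossings are needed.
The safety rule pushes this higher. Following every safe sequence of crossings, the most of the 10 that can be at the east bank as the rowboat arrives there on crossing 9 is 9 — never all 10.
So no plan with fewer than 11 crossings exists, and this one achieves 11:
1. animal Gold and handler Gold cross → the east bank.
2. handler Gold crosses ← the west bank.
3. animal Blue, animal Grey, and animal Red cross → the east bank.
4. animal Gold crosses ← the west bank.
5. handler Blue, handler Grey, and handler Red cross → the east bank.
6. animal Blue and handler Blue cross ← the west bank.
7. handler Blue, handler Gold, and handler Green cross → the east bank.
8. animal Grey crosses ← the west bank.
9. animal Blue and animal Gold cross → the east bank.
10. animal Gold crosses ← the west bank.
11. animal Gold, animal Green, and animal Grey cross → the east bank.

11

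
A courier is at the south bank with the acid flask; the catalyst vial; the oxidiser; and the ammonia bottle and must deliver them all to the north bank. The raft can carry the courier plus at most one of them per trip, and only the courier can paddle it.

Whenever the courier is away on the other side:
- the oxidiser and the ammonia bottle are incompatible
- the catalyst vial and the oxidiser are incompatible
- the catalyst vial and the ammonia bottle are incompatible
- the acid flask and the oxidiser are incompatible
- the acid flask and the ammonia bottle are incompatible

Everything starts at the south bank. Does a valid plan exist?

Whatever the first load, the items left behind include a forbidden pair without the courier. No opening move is safe, so no plan exists.

No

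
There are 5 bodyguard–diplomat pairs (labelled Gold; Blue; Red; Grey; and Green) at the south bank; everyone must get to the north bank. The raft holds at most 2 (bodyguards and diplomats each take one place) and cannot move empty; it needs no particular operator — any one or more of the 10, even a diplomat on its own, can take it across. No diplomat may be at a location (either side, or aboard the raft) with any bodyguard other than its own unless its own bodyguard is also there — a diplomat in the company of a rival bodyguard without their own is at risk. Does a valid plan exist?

No

Following every safe sequence of crossings from the start, the most of the 10 that can be at the north bank as the raft arrives there on crossings 1, 3, 5, 7 is 2, 3, 4, 5 respectively; the best ever achieved is 5 of 10.
From crossing 9 on, no configuration arises that was not already reachable earlier: only 82 distinct safe configurations (who is on which side, and where the raft is) can ever be reached, none of them has everyone across, and every continuation just revisits them. So no valid plan exists.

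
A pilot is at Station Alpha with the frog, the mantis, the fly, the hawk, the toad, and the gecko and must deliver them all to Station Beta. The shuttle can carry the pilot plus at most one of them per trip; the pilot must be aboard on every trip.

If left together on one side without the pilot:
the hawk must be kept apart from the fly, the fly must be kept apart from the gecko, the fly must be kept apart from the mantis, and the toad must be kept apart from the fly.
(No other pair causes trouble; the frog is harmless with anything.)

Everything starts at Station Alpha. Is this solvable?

Following every safe sequence of crossings from the start, the most of the 6 that can be at Station Beta as the shuttle arrives there on crossings 1, 3, 5 is 1, 2, 3 respectively; the best ever achieved is 3 of 6.
From crossing 7 on, no configuration arises that was not already reachable earlier: only 22 distinct safe configurations (who is on which side, and where the shuttle is) can ever be reached, none of them has everyone across, and every continuation just revisits them. So no valid plan exists.

No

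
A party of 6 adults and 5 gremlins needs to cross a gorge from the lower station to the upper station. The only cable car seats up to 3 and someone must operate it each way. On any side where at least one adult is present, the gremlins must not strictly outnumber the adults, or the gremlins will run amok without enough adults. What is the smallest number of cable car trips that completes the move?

9

Counting alone: each trip to the upper station takes at most 3 across and each return brings at least 1 back, so after t trips out (and t−1 returns) at most 3t − (t−1) of the 11 are across; that first reaches 11 at t = 5, so at least 9 crossings are needed.
The plan below uses exactly 9 crossings, so it is optimal:
1. 3 gremlins → the upper station.  (the lower station: 6A 2G; the upper station: 0A 3G)
2. 1 gremlin ← the lower station.  (the lower station: 6A 3G; the upper station: 0A 2G)
3. 3 adults → the upper station.  (the lower station: 3A 3G; the upper station: 3A 2G)
4. 1 adult ← the lower station.  (the lower station: 4A 3G; the upper station: 2A 2G)
5. 2 adults and 1 gremlin → the upper station.  (the lower station: 2A 2G; the upper station: 4A 3G)
6. 1 adult ← the lower station.  (the lower station: 3A 2G; the upper station: 3A 3G)
7. 2 adults and 1 gremlin → the upper station.  (the lower station: 1A 1G; the upper station: 5A 4G)
8. 1 adult ← the lower station.  (the lower station: 2A 1G; the upper station: 4A 4G)
9. 2 adults and 1 gremlin → the upper station.  (the lower station: 0A 0G; the upper station: 6A 5G)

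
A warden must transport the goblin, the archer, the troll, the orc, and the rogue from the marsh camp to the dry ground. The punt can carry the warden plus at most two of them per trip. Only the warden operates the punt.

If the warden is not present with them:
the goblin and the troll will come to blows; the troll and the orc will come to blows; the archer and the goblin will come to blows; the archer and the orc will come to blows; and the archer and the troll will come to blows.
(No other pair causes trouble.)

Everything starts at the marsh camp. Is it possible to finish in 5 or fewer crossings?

No

Counting alone: the warden can take at most 2 across per trip to the dry ground, so moving all 5 needs at least 3 loaded trips out, with a return between consecutive ones — at least 5 crossings.
The safety rule pushes this higher. Following every safe sequence of crossings, the most of the 5 that can be at the dry ground as the punt arrives there on crossing 5 is 4 — never all 5.
So the move cannot be finished within 5 crossings. (The shortest complete plan takes 7:)
1. Warden goes to the dry ground with the archer and the troll.  [the marsh camp: the goblin, the orc, the rogue | the dry ground: the archer, the troll]
2. Warden goes back to the marsh camp with the archer.  [the marsh camp: the archer, the goblin, the orc, the rogue | the dry ground: the troll]
3. Warden goes to the dry ground with the goblin and the orc.  [the marsh camp: the archer, the rogue | the dry ground: the goblin, the orc, the troll]
4. Warden goes back to the marsh camp with the troll.  [the marsh camp: the archer, the rogue, the troll | the dry ground: the goblin, the orc]
5. Warden goes to the dry ground with the archer and the rogue.  [the marsh camp: the troll | the dry ground: the archer, the goblin, the orc, the rogue]
6. Warden goes back to the marsh camp with the archer.  [the marsh camp: the archer, the troll | the dry ground: the goblin, the orc, the rogue]
7. Warden goes to the dry ground with the archer and the troll.  [the marsh camp: — | the dry ground: the archer, the goblin, the orc, the rogue, the troll]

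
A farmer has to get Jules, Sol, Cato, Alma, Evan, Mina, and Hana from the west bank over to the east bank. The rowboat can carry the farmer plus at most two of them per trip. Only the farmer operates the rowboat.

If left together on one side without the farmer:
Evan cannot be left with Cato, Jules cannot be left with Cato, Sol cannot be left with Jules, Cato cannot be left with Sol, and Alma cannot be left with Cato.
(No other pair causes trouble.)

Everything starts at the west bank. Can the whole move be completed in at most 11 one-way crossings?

Yes — this plan uses 11 crossings (≤ 11):
1. Farmer goes to the east bank with Cato and Jules.  [the west bank: Alma, Evan, Hana, Mina, Sol | the east bank: Cato, Jules]
2. Farmer goes back to the west bank with Jules.  [the west bank: Alma, Evan, Hana, Jules, Mina, Sol | the east bank: Cato]
3. Farmer goes to the east bank with Alma and Jules.  [the west bank: Evan, Hana, Mina, Sol | the east bank: Alma, Cato, Jules]
4. Farmer goes back to the west bank with Cato.  [the west bank: Cato, Evan, Hana, Mina, Sol | the east bank: Alma, Jules]
5. Farmer goes to the east bank with Evan and Sol.  [the west bank: Cato, Hana, Mina | the east bank: Alma, Evan, Jules, Sol]
6. Farmer goes back to the west bank with Jules.  [the west bank: Cato, Hana, Jules, Mina | the east bank: Alma, Evan, Sol]
7. Farmer goes to the east bank with Jules and Mina.  [the west bank: Cato, Hana | the east bank: Alma, Evan, Jules, Mina, Sol]
8. Farmer goes back to the west bank with Jules.  [the west bank: Cato, Hana, Jules | the east bank: Alma, Evan, Mina, Sol]
9. Farmer goes to the east bank with Hana and Jules.  [the west bank: Cato | the east bank: Alma, Evan, Hana, Jules, Mina, Sol]
10. Farmer goes back to the west bank with Jules.  [the west bank: Cato, Jules | the east bank: Alma, Evan, Hana, Mina, Sol]
11. Farmer goes to the east bank with Cato and Jules.  [the west bank: — | the east bank: Alma, Cato, Evan, Hana, Jules, Mina, Sol]

Yes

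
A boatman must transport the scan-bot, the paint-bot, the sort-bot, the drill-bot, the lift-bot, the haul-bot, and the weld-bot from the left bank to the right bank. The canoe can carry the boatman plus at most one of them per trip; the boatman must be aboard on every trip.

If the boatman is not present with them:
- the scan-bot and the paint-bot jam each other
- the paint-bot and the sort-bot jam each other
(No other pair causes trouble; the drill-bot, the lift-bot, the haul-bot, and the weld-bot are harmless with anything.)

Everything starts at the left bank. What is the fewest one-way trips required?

15

Counting alone: the boatman can take at most 1 across per trip to the right bank, so moving all 7 needs at least 7 loaded trips out, with a return between consecutive ones — at least 13 crossings.
The safety rule pushes this higher. Following every safe sequence of crossings, the most of the 7 that can be at the right bank as the canoe arrives there on crossing 13 is 6 — never all 7.
So no plan with fewer than 15 crossings exists, and this one achieves 15:
1. Boatman goes to the right bank with the paint-bot.
2. Boatman goes back to the left bank alone.
3. Boatman goes to the right bank with the scan-bot.
4. Boatman goes back to the left bank with the paint-bot.
5. Boatman goes to the right bank with the sort-bot.
6. Boatman goes back to the left bank alone.
7. Boatman goes to the right bank with the drill-bot.
8. Boatman goes back to the left bank alone.
9. Boatman goes to the right bank with the lift-bot.
10. Boatman goes back to the left bank alone.
11. Boatman goes to the right bank with the haul-bot.
12. Boatman goes back to the left bank alone.
13. Boatman goes to the right bank with the weld-bot.
14. Boatman goes back to the left bank alone.
15. Boatman goes to the right bank with the paint-bot.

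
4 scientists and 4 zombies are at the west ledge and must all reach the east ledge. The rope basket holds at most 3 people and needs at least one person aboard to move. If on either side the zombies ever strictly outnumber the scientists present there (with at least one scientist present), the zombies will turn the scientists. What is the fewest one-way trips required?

Counting alone: each trip to the east ledge takes at most 3 across and each return brings at least 1 back, so after t trips out (and t−1 returns) at most 3t − (t−1) of the 8 are across; that first reaches 8 at t = 4, so at least 7 crossings are needed.
The safety rule pushes this higher. Following every safe sequence of crossings, the most of the 8 that can be at the east ledge as the rope basket arrives there on crossing 7 is 7 — never all 8.
So no plan with fewer than 9 crossings exists, and this one achieves 9:
1. 2 zombies → the east ledge.  (the west ledge: 4S 2Z; the east ledge: 0S 2Z)
2. 1 zombie ← the west ledge.  (the west ledge: 4S 3Z; the east ledge: 0S 1Z)
3. 3 zombies → the east ledge.  (the west ledge: 4S 0Z; the east ledge: 0S 4Z)
4. 1 zombie ← the west ledge.  (the west ledge: 4S 1Z; the east ledge: 0S 3Z)
5. 3 scientists → the east ledge.  (the west ledge: 1S 1Z; the east ledge: 3S 3Z)
6. 1 scientist and 1 zombie ← the west ledge.  (the west ledge: 2S 2Z; the east ledge: 2S 2Z)
7. 2 scientists → the east ledge.  (the west ledge: 0S 2Z; the east ledge: 4S 2Z)
8. 1 zombie ← the west ledge.  (the west ledge: 0S 3Z; the east ledge: 4S 1Z)
9. 3 zombies → the east ledge.  (the west ledge: 0S 0Z; the east ledge: 4S 4Z)

9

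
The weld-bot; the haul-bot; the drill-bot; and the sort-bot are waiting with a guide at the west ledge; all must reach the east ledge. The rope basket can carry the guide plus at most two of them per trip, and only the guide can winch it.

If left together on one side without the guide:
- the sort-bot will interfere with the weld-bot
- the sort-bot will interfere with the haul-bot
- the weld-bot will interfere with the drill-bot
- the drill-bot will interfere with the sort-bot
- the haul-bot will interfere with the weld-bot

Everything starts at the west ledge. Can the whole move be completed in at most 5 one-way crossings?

Yes

Yes — this plan uses 5 crossings (≤ 5):
1. Guide goes to the east ledge with the sort-bot and the weld-bot.
2. Guide goes back to the west ledge with the weld-bot.
3. Guide goes to the east ledge with the drill-bot and the haul-bot.
4. Guide goes back to the west ledge with the sort-bot.
5. Guide goes to the east ledge with the sort-bot and the weld-bot.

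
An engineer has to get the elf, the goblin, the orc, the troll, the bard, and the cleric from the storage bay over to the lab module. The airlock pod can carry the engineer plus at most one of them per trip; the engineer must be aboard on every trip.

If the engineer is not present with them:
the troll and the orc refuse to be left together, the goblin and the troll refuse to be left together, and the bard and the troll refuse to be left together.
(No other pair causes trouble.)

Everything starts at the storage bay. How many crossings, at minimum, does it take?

Following every safe sequence of crossings from the start, the most of the 6 that can be at the lab module as the airlock pod arrives there on crossings 1, 3, 5, 7 is 1, 2, 3, 4 respectively; the best ever achieved is 4 of 6.
From crossing 9 on, no configuration arises that was not already reachable earlier: only 36 distinct safe configurations (who is on which side, and where the airlock pod is) can ever be reached, none of them has everyone across, and every continuation just revisits them. So no valid plan exists.

impossible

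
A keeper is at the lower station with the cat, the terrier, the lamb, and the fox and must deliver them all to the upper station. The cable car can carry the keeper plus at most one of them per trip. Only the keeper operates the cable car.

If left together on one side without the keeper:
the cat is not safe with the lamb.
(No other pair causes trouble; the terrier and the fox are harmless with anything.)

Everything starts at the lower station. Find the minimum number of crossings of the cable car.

Counting alone: the keeper can take at most 1 across per trip to the upper station, so moving all 4 needs at least 4 loaded trips out, with a return between consecutive ones — at least 7 crossings.
The plan below uses exactly 7 crossings, so it is optimal:
1. Keeper goes to the upper station with the cat.  [the lower station: the fox, the lamb, the terrier | the upper station: the cat]
2. Keeper goes back to the lower station alone.  [the lower station: the fox, the lamb, the terrier | the upper station: the cat]
3. Keeper goes to the upper station with the terrier.  [the lower station: the fox, the lamb | the upper station: the cat, the terrier]
4. Keeper goes back to the lower station alone.  [the lower station: the fox, the lamb | the upper station: the cat, the terrier]
5. Keeper goes to the upper station with the fox.  [the lower station: the lamb | the upper station: the cat, the fox, the terrier]
6. Keeper goes back to the lower station alone.  [the lower station: the lamb | the upper station: the cat, the fox, the terrier]
7. Keeper goes to the upper station with the lamb.  [the lower station: — | the upper station: the cat, the fox, the lamb, the terrier]

7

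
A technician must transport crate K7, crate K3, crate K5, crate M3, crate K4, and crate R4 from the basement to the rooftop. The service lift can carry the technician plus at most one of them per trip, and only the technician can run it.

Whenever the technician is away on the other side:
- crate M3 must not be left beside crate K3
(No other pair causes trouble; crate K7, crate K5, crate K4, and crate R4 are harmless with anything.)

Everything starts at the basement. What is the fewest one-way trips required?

Counting alone: the technician can take at most 1 across per trip to the rooftop, so moving all 6 needs at least 6 loaded trips out, with a return between consecutive ones — at least 11 crossings.
The plan below uses exactly 11 crossings, so it is optimal:
1. Technician goes to the rooftop with crate K3.
2. Technician goes back to the basement alone.
3. Technician goes to the rooftop with crate K7.
4. Technician goes back to the basement alone.
5. Technician goes to the rooftop with crate K5.
6. Technician goes back to the basement alone.
7. Technician goes to the rooftop with crate K4.
8. Technician goes back to the basement alone.
9. Technician goes to the rooftop with crate R4.
10. Technician goes back to the basement alone.
11. Technician goes to the rooftop with crate M3.

11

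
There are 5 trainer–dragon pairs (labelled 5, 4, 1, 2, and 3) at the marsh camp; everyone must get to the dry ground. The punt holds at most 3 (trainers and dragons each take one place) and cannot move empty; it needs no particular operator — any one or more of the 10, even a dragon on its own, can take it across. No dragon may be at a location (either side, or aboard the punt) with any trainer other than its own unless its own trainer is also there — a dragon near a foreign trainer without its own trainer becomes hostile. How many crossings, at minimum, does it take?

Counting alone: each trip to the dry ground takes at most 3 across and each return brings at least 1 back, so after t trips out (and t−1 returns) at most 3t − (t−1) of the 10 are across; that first reaches 10 at t = 5, so at least 9 crossings are needed.
The safety rule pushes this higher. Following every safe sequence of crossings, the most of the 10 that can be at the dry ground as the punt arrives there on crossing 9 is 9 — never all 10.
So no plan with fewer than 11 crossings exists, and this one achieves 11:
1. dragon 5 and trainer 5 cross → the dry ground.
2. trainer 5 crosses ← the marsh camp.
3. dragon 1, dragon 2, and dragon 4 cross → the dry ground.
4. dragon 5 crosses ← the marsh camp.
5. trainer 1, trainer 2, and trainer 4 cross → the dry ground.
6. dragon 4 and trainer 4 cross ← the marsh camp.
7. trainer 3, trainer 4, and trainer 5 cross → the dry ground.
8. dragon 1 crosses ← the marsh camp.
9. dragon 4 and dragon 5 cross → the dry ground.
10. dragon 5 crosses ← the marsh camp.
11. dragon 1, dragon 3, and dragon 5 cross → the dry ground.

11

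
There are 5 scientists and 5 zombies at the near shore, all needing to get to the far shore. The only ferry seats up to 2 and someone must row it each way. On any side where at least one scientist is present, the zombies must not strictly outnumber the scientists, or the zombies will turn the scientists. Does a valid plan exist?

No

Following every safe sequence of crossings from the start, the most of the 10 that can be at the far shore as the ferry arrives there on crossings 1, 3, 5, 7 is 2, 3, 4, 5 respectively; the best ever achieved is 5 of 10.
From crossing 9 on, no configuration arises that was not already reachable earlier: only 13 distinct safe configurations (who is on which side, and where the ferry is) can ever be reached, none of them has everyone across, and every continuation just revisits them. They are: 0 scientists + 0 zombies across (ferry back at the start); 0 scientists + 1 zombie across (ferry there); 0 scientists + 1 zombie across (ferry back at the start); 0 scientists + 2 zombies across (ferry there); 0 scientists + 2 zombies across (ferry back at the start); 0 scientists + 3 zombies across (ferry there); 0 scientists + 3 zombies across (ferry back at the start); 0 scientists + 4 zombies across (ferry there); 0 scientists + 4 zombies across (ferry back at the start); 0 scientists + 5 zombies across (ferry there); 1 scientist + 1 zombie across (ferry there); 1 scientist + 1 zombie across (ferry back at the start); 2 scientists + 2 zombies across (ferry there). So no valid plan exists.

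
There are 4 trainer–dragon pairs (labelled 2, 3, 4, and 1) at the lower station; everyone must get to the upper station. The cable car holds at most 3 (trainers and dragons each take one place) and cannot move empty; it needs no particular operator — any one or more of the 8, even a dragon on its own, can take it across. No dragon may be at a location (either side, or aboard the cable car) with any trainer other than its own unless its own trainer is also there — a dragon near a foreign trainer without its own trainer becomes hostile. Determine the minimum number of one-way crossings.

Counting alone: each trip to the upper station takes at most 3 across and each return brings at least 1 back, so after t trips out (and t−1 returns) at most 3t − (t−1) of the 8 are across; that first reaches 8 at t = 4, so at least 7 crossings are needed.
The safety rule pushes this higher. Following every safe sequence of crossings, the most of the 8 that can be at the upper station as the cable car arrives there on crossing 7 is 7 — never all 8.
So no plan with fewer than 9 crossings exists, and this one achieves 9:
1. dragon 2 and trainer 2 cross → the upper station.
2. trainer 2 crosses ← the lower station.
3. dragon 3, trainer 2, and trainer 3 cross → the upper station.
4. dragon 2 and trainer 2 cross ← the lower station.
5. trainer 1, trainer 2, and trainer 4 cross → the upper station.
6. dragon 3 crosses ← the lower station.
7. dragon 2 and dragon 3 cross → the upper station.
8. dragon 2 crosses ← the lower station.
9. dragon 1, dragon 2, and dragon 4 cross → the upper station.

9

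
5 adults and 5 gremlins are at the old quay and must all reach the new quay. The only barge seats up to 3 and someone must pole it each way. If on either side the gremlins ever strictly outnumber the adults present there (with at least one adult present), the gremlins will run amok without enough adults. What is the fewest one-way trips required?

Counting alone: each trip to the new quay takes at most 3 across and each return brings at least 1 back, so after t trips out (and t−1 returns) at most 3t − (t−1) of the 10 are across; that first reaches 10 at t = 5, so at least 9 crossings are needed.
The safety rule pushes this higher. Following every safe sequence of crossings, the most of the 10 that can be at the new quay as the barge arrives there on crossing 9 is 9 — never all 10.
So no plan with fewer than 11 crossings exists, and this one achieves 11:
1. 2 gremlins → the new quay.  (the old quay: 5A 3G; the new quay: 0A 2G)
2. 1 gremlin ← the old quay.  (the old quay: 5A 4G; the new quay: 0A 1G)
3. 3 gremlins → the new quay.  (the old quay: 5A 1G; the new quay: 0A 4G)
4. 1 gremlin ← the old quay.  (the old quay: 5A 2G; the new quay: 0A 3G)
5. 3 adults → the new quay.  (the old quay: 2A 2G; the new quay: 3A 3G)
6. 1 adult and 1 gremlin ← the old quay.  (the old quay: 3A 3G; the new quay: 2A 2G)
7. 3 adults → the new quay.  (the old quay: 0A 3G; the new quay: 5A 2G)
8. 1 gremlin ← the old quay.  (the old quay: 0A 4G; the new quay: 5A 1G)
9. 2 gremlins → the new quay.  (the old quay: 0A 2G; the new quay: 5A 3G)
10. 1 gremlin ← the old quay.  (the old quay: 0A 3G; the new quay: 5A 2G)
11. 3 gremlins → the new quay.  (the old quay: 0A 0G; the new quay: 5A 5G)

11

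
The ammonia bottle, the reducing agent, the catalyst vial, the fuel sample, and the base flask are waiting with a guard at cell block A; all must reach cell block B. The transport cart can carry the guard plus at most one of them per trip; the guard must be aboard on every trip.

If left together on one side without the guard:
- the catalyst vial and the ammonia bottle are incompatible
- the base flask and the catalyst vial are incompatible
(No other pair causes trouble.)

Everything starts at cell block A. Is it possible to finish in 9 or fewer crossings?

No

Counting alone: the guard can take at most 1 across per trip to cell block B, so moving all 5 needs at least 5 loaded trips out, with a return between consecutive ones — at least 9 crossings.
The safety rule pushes this higher. Following every safe sequence of crossings, the most of the 5 that can be at cell block B as the transport cart arrives there on crossing 9 is 4 — never all 5.
So the move cannot be finished within 9 crossings. (The shortest complete plan takes 11:)
1. Guard goes to cell block B with the catalyst vial.
2. Guard goes back to cell block A alone.
3. Guard goes to cell block B with the ammonia bottle.
4. Guard goes back to cell block A with the catalyst vial.
5. Guard goes to cell block B with the base flask.
6. Guard goes back to cell block A alone.
7. Guard goes to cell block B with the reducing agent.
8. Guard goes back to cell block A alone.
9. Guard goes to cell block B with the fuel sample.
10. Guard goes back to cell block A alone.
11. Guard goes to cell block B with the catalyst vial.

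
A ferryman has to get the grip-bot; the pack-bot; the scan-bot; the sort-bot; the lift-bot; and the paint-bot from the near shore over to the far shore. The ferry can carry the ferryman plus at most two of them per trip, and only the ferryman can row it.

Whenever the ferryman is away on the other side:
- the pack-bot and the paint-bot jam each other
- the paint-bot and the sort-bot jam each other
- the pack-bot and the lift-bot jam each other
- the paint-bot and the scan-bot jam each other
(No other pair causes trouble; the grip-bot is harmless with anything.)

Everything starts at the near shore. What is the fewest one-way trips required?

Counting alone: the ferryman can take at most 2 across per trip to the far shore, so moving all 6 needs at least 3 loaded trips out, with a return between consecutive ones — at least 5 crossings.
The safety rule pushes this higher. Following every safe sequence of crossings, the most of the 6 that can be at the far shore as the ferry arrives there on crossing 5 is 5 — never all 6.
So no plan with fewer than 7 crossings exists, and this one achieves 7:
1. Ferryman goes to the far shore with the pack-bot and the paint-bot.
2. Ferryman goes back to the near shore with the pack-bot.
3. Ferryman goes to the far shore with the grip-bot and the pack-bot.
4. Ferryman goes back to the near shore with the paint-bot.
5. Ferryman goes to the far shore with the scan-bot and the sort-bot.
6. Ferryman goes back to the near shore alone.
7. Ferryman goes to the far shore with the lift-bot and the paint-bot.

7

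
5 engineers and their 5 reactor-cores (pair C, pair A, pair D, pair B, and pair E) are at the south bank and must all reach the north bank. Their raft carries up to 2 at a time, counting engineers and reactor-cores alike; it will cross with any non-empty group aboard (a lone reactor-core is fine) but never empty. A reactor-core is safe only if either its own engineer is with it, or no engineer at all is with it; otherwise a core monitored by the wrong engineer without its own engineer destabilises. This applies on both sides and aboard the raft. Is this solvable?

No

Following every safe sequence of crossings from the start, the most of the 10 that can be at the north bank as the raft arrives there on crossings 1, 3, 5, 7 is 2, 3, 4, 5 respectively; the best ever achieved is 5 of 10.
From crossing 9 on, no configuration arises that was not already reachable earlier: only 82 distinct safe configurations (who is on which side, and where the raft is) can ever be reached, none of them has everyone across, and every continuation just revisits them. So no valid plan exists.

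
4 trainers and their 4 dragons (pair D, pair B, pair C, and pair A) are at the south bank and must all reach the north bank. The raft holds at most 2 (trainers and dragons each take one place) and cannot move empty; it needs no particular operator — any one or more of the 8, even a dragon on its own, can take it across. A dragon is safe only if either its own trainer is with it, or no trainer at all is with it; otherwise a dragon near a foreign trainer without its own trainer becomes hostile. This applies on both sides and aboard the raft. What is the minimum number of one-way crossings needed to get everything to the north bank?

Following every safe sequence of crossings from the start, the most of the 8 that can be at the north bank as the raft arrives there on crossings 1, 3, 5 is 2, 3, 4 respectively; the best ever achieved is 4 of 8.
From crossing 7 on, no configuration arises that was not already reachable earlier: only 44 distinct safe configurations (who is on which side, and where the raft is) can ever be reached, none of them has everyone across, and every continuation just revisits them. So no valid plan exists.

impossible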